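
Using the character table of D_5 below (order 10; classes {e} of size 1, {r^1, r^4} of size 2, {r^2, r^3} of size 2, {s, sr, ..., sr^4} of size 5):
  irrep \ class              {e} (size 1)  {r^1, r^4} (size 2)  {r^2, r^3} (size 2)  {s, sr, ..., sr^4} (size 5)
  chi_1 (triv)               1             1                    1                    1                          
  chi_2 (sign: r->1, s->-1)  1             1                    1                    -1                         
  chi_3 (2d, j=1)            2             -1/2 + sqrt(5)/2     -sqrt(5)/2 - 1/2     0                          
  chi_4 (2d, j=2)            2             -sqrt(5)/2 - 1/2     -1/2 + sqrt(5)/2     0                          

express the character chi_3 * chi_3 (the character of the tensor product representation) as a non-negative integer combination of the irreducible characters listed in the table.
chi_3 tensor chi_3 = chi_1 + chi_2 + chi_4 (all other irreducibles have multiplicity 0).

Justification: The character of a tensor product is the pointwise product (chi_3 * chi_3)(C) = chi_3(C) * chi_3(C):
  {e}: (2)*(2), {r^1, r^4}: (-1/2 + sqrt(5)/2)*(-1/2 + sqrt(5)/2), {r^2, r^3}: (-sqrt(5)/2 - 1/2)*(-sqrt(5)/2 - 1/2), {s, sr, ..., sr^4}: (0)*(0)
so (chi_3 * chi_3) takes values
  {e} -> 4, {r^1, r^4} -> 3/2 - sqrt(5)/2, {r^2, r^3} -> sqrt(5)/2 + 3/2, {s, sr, ..., sr^4} -> 0.
Now take the inner product of this character with each irreducible chi from the table, <chi_3*chi_3, chi> = (1/10) sum_C |C| (chi_3*chi_3)(C) conj(chi(C)):
  <chi_3*chi_3, chi_1> = (1/10)[1*(4)*conj(1) + 2*(3/2 - sqrt(5)/2)*conj(1) + 2*(sqrt(5)/2 + 3/2)*conj(1) + 5*(0)*conj(1)]
      = (1/10)[(4) + (3 - sqrt(5)) + (sqrt(5) + 3) + (0)] = 10/10 = 1
  <chi_3*chi_3, chi_2> = (1/10)[1*(4)*conj(1) + 2*(3/2 - sqrt(5)/2)*conj(1) + 2*(sqrt(5)/2 + 3/2)*conj(1) + 5*(0)*conj(-1)]
      = (1/10)[(4) + (3 - sqrt(5)) + (sqrt(5) + 3) + (0)] = 10/10 = 1
  <chi_3*chi_3, chi_3> = (1/10)[1*(4)*conj(2) + 2*(3/2 - sqrt(5)/2)*conj(-1/2 + sqrt(5)/2) + 2*(sqrt(5)/2 + 3/2)*conj(-sqrt(5)/2 - 1/2) + 5*(0)*conj(0)]
      = (1/10)[(8) + (-4 + 2*sqrt(5)) + (-2*sqrt(5) - 4) + (0)] = 0/10 = 0
  <chi_3*chi_3, chi_4> = (1/10)[1*(4)*conj(2) + 2*(3/2 - sqrt(5)/2)*conj(-sqrt(5)/2 - 1/2) + 2*(sqrt(5)/2 + 3/2)*conj(-1/2 + sqrt(5)/2) + 5*(0)*conj(0)]
      = (1/10)[(8) + (1 - sqrt(5)) + (1 + sqrt(5)) + (0)] = 10/10 = 1
Hence the multiplicities are chi_1: 1, chi_2: 1, chi_4: 1. Dimension check: dim(chi_3)*dim(chi_3) = 2*2 = 4 and sum (mult * dim) = 1*1 + 1*1 + 1*2 = 4.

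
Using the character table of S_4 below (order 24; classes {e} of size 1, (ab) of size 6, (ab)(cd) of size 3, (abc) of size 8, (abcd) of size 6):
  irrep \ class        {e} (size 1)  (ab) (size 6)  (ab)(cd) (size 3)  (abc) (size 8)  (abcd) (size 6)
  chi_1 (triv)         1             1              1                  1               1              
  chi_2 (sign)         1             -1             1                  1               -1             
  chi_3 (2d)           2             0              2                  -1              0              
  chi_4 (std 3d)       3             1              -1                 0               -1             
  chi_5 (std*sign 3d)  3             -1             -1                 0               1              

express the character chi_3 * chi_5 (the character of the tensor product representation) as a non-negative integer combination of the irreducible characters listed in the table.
chi_3 tensor chi_5 = chi_4 + chi_5 (all other irreducibles have multiplicity 0).

Reasoning: The character of a tensor product is the pointwise product (chi_3 * chi_5)(C) = chi_3(C) * chi_5(C):
  {e}: (2)*(3), (ab): (0)*(-1), (ab)(cd): (2)*(-1), (abc): (-1)*(0), (abcd): (0)*(1)
so (chi_3 * chi_5) takes values
  {e} -> 6, (ab) -> 0, (ab)(cd) -> -2, (abc) -> 0, (abcd) -> 0.
Now take the inner product of this character with each irreducible chi from the table, <chi_3*chi_5, chi> = (1/24) sum_C |C| (chi_3*chi_5)(C) conj(chi(C)):
  <chi_3*chi_5, chi_1> = (1/24)[1*(6)*conj(1) + 6*(0)*conj(1) + 3*(-2)*conj(1) + 8*(0)*conj(1) + 6*(0)*conj(1)]
      = (1/24)[(6) + (0) + (-6) + (0) + (0)] = 0/24 = 0
  <chi_3*chi_5, chi_2> = (1/24)[1*(6)*conj(1) + 6*(0)*conj(-1) + 3*(-2)*conj(1) + 8*(0)*conj(1) + 6*(0)*conj(-1)]
      = (1/24)[(6) + (0) + (-6) + (0) + (0)] = 0/24 = 0
  <chi_3*chi_5, chi_3> = (1/24)[1*(6)*conj(2) + 6*(0)*conj(0) + 3*(-2)*conj(2) + 8*(0)*conj(-1) + 6*(0)*conj(0)]
      = (1/24)[(12) + (0) + (-12) + (0) + (0)] = 0/24 = 0
  <chi_3*chi_5, chi_4> = (1/24)[1*(6)*conj(3) + 6*(0)*conj(1) + 3*(-2)*conj(-1) + 8*(0)*conj(0) + 6*(0)*conj(-1)]
      = (1/24)[(18) + (0) + (6) + (0) + (0)] = 24/24 = 1
  <chi_3*chi_5, chi_5> = (1/24)[1*(6)*conj(3) + 6*(0)*conj(-1) + 3*(-2)*conj(-1) + 8*(0)*conj(0) + 6*(0)*conj(1)]
      = (1/24)[(18) + (0) + (6) + (0) + (0)] = 24/24 = 1
Hence the multiplicities are chi_4: 1, chi_5: 1. Dimension check: dim(chi_3)*dim(chi_5) = 2*3 = 6 and sum (mult * dim) = 1*3 + 1*3 = 6.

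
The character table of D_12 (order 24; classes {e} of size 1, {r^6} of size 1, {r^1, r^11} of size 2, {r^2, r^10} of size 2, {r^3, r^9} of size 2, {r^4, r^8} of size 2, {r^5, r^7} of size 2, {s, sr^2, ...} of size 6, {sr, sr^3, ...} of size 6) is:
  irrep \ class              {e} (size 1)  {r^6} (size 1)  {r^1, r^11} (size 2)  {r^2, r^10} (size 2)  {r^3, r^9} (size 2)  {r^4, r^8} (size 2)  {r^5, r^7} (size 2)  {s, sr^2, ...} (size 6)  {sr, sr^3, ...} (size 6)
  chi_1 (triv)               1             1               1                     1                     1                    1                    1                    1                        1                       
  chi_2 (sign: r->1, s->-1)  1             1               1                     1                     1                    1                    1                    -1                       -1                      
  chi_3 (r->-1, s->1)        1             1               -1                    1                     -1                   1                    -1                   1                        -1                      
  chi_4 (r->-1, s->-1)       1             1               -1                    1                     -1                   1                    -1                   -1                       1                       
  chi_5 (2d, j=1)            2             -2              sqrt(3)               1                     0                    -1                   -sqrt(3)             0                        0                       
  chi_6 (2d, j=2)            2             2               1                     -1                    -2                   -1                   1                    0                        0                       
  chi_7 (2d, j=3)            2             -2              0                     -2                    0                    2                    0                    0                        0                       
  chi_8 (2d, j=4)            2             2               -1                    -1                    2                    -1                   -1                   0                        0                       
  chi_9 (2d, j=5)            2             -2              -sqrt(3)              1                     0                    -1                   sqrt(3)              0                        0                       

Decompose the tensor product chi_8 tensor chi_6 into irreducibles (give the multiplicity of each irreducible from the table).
chi_8 tensor chi_6 = chi_3 + chi_4 + chi_6 (all other irreducibles have multiplicity 0).

Argument: The character of a tensor product is the pointwise product (chi_8 * chi_6)(C) = chi_8(C) * chi_6(C):
  {e}: (2)*(2), {r^6}: (2)*(2), {r^1, r^11}: (-1)*(1), {r^2, r^10}: (-1)*(-1), {r^3, r^9}: (2)*(-2), {r^4, r^8}: (-1)*(-1), {r^5, r^7}: (-1)*(1), {s, sr^2, ...}: (0)*(0), {sr, sr^3, ...}: (0)*(0)
so (chi_8 * chi_6) takes values
  {e} -> 4, {r^6} -> 4, {r^1, r^11} -> -1, {r^2, r^10} -> 1, {r^3, r^9} -> -4, {r^4, r^8} -> 1, {r^5, r^7} -> -1, {s, sr^2, ...} -> 0, {sr, sr^3, ...} -> 0.
Now take the inner product of this character with each irreducible chi from the table, <chi_8*chi_6, chi> = (1/24) sum_C |C| (chi_8*chi_6)(C) conj(chi(C)):
  <chi_8*chi_6, chi_1> = (1/24)[1*(4)*conj(1) + 1*(4)*conj(1) + 2*(-1)*conj(1) + 2*(1)*conj(1) + 2*(-4)*conj(1) + 2*(1)*conj(1) + 2*(-1)*conj(1) + 6*(0)*conj(1) + 6*(0)*conj(1)]
      = (1/24)[(4) + (4) + (-2) + (2) + (-8) + (2) + (-2) + (0) + (0)] = 0/24 = 0
  <chi_8*chi_6, chi_2> = (1/24)[1*(4)*conj(1) + 1*(4)*conj(1) + 2*(-1)*conj(1) + 2*(1)*conj(1) + 2*(-4)*conj(1) + 2*(1)*conj(1) + 2*(-1)*conj(1) + 6*(0)*conj(-1) + 6*(0)*conj(-1)]
      = (1/24)[(4) + (4) + (-2) + (2) + (-8) + (2) + (-2) + (0) + (0)] = 0/24 = 0
  <chi_8*chi_6, chi_3> = (1/24)[1*(4)*conj(1) + 1*(4)*conj(1) + 2*(-1)*conj(-1) + 2*(1)*conj(1) + 2*(-4)*conj(-1) + 2*(1)*conj(1) + 2*(-1)*conj(-1) + 6*(0)*conj(1) + 6*(0)*conj(-1)]
      = (1/24)[(4) + (4) + (2) + (2) + (8) + (2) + (2) + (0) + (0)] = 24/24 = 1
  <chi_8*chi_6, chi_4> = (1/24)[1*(4)*conj(1) + 1*(4)*conj(1) + 2*(-1)*conj(-1) + 2*(1)*conj(1) + 2*(-4)*conj(-1) + 2*(1)*conj(1) + 2*(-1)*conj(-1) + 6*(0)*conj(-1) + 6*(0)*conj(1)]
      = (1/24)[(4) + (4) + (2) + (2) + (8) + (2) + (2) + (0) + (0)] = 24/24 = 1
  <chi_8*chi_6, chi_5> = (1/24)[1*(4)*conj(2) + 1*(4)*conj(-2) + 2*(-1)*conj(sqrt(3)) + 2*(1)*conj(1) + 2*(-4)*conj(0) + 2*(1)*conj(-1) + 2*(-1)*conj(-sqrt(3)) + 6*(0)*conj(0) + 6*(0)*conj(0)]
      = (1/24)[(8) + (-8) + (-2*sqrt(3)) + (2) + (0) + (-2) + (2*sqrt(3)) + (0) + (0)] = 0/24 = 0
  <chi_8*chi_6, chi_6> = (1/24)[1*(4)*conj(2) + 1*(4)*conj(2) + 2*(-1)*conj(1) + 2*(1)*conj(-1) + 2*(-4)*conj(-2) + 2*(1)*conj(-1) + 2*(-1)*conj(1) + 6*(0)*conj(0) + 6*(0)*conj(0)]
      = (1/24)[(8) + (8) + (-2) + (-2) + (16) + (-2) + (-2) + (0) + (0)] = 24/24 = 1
  <chi_8*chi_6, chi_7> = (1/24)[1*(4)*conj(2) + 1*(4)*conj(-2) + 2*(-1)*conj(0) + 2*(1)*conj(-2) + 2*(-4)*conj(0) + 2*(1)*conj(2) + 2*(-1)*conj(0) + 6*(0)*conj(0) + 6*(0)*conj(0)]
      = (1/24)[(8) + (-8) + (0) + (-4) + (0) + (4) + (0) + (0) + (0)] = 0/24 = 0
  <chi_8*chi_6, chi_8> = (1/24)[1*(4)*conj(2) + 1*(4)*conj(2) + 2*(-1)*conj(-1) + 2*(1)*conj(-1) + 2*(-4)*conj(2) + 2*(1)*conj(-1) + 2*(-1)*conj(-1) + 6*(0)*conj(0) + 6*(0)*conj(0)]
      = (1/24)[(8) + (8) + (2) + (-2) + (-16) + (-2) + (2) + (0) + (0)] = 0/24 = 0
  <chi_8*chi_6, chi_9> = (1/24)[1*(4)*conj(2) + 1*(4)*conj(-2) + 2*(-1)*conj(-sqrt(3)) + 2*(1)*conj(1) + 2*(-4)*conj(0) + 2*(1)*conj(-1) + 2*(-1)*conj(sqrt(3)) + 6*(0)*conj(0) + 6*(0)*conj(0)]
      = (1/24)[(8) + (-8) + (2*sqrt(3)) + (2) + (0) + (-2) + (-2*sqrt(3)) + (0) + (0)] = 0/24 = 0
Hence the multiplicities are chi_3: 1, chi_4: 1, chi_6: 1. Dimension check: dim(chi_8)*dim(chi_6) = 2*2 = 4 and sum (mult * dim) = 1*1 + 1*1 + 1*2 = 4.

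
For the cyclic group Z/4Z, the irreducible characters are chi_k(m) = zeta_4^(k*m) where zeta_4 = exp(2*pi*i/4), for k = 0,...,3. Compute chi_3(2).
chi_3(2) = zeta_4^6 = -1

Justification: chi_3(2) = zeta_4^(3*2) = zeta_4^6. Since zeta_4^4 = 1, this equals zeta_4^2 = exp(2*pi*i*2/4) = -1.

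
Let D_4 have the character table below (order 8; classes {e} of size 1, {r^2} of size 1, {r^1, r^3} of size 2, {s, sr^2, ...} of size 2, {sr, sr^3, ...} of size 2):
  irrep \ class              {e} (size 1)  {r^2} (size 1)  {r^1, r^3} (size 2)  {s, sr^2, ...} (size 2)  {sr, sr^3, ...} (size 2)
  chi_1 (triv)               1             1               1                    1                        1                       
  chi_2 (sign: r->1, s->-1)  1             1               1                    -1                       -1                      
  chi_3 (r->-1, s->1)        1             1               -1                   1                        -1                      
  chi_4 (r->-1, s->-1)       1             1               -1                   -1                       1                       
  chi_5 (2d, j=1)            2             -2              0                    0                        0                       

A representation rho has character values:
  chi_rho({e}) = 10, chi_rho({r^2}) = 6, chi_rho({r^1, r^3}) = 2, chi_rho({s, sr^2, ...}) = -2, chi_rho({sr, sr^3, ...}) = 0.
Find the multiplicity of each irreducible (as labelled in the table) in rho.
Multiplicities: chi_1: 2, chi_2: 3, chi_3: 1, chi_4: 2, chi_5: 1.

Reasoning: Use <chi_rho, chi> = (1/|G|) sum_C |C| * chi_rho(C) * conj(chi(C)) with |G| = 8 for each irreducible chi in the table:
  <chi_rho, chi_1> = (1/8)[1*(10)*conj(1) + 1*(6)*conj(1) + 2*(2)*conj(1) + 2*(-2)*conj(1) + 2*(0)*conj(1)]
      = (1/8)[(10) + (6) + (4) + (-4) + (0)] = 16/8 = 2
  <chi_rho, chi_2> = (1/8)[1*(10)*conj(1) + 1*(6)*conj(1) + 2*(2)*conj(1) + 2*(-2)*conj(-1) + 2*(0)*conj(-1)]
      = (1/8)[(10) + (6) + (4) + (4) + (0)] = 24/8 = 3
  <chi_rho, chi_3> = (1/8)[1*(10)*conj(1) + 1*(6)*conj(1) + 2*(2)*conj(-1) + 2*(-2)*conj(1) + 2*(0)*conj(-1)]
      = (1/8)[(10) + (6) + (-4) + (-4) + (0)] = 8/8 = 1
  <chi_rho, chi_4> = (1/8)[1*(10)*conj(1) + 1*(6)*conj(1) + 2*(2)*conj(-1) + 2*(-2)*conj(-1) + 2*(0)*conj(1)]
      = (1/8)[(10) + (6) + (-4) + (4) + (0)] = 16/8 = 2
  <chi_rho, chi_5> = (1/8)[1*(10)*conj(2) + 1*(6)*conj(-2) + 2*(2)*conj(0) + 2*(-2)*conj(0) + 2*(0)*conj(0)]
      = (1/8)[(20) + (-12) + (0) + (0) + (0)] = 8/8 = 1
Dimension check: dim(rho) = sum (mult * dim) = 2*1 + 3*1 + 1*1 + 2*1 + 1*2 = 10 = chi_rho(e) = 10.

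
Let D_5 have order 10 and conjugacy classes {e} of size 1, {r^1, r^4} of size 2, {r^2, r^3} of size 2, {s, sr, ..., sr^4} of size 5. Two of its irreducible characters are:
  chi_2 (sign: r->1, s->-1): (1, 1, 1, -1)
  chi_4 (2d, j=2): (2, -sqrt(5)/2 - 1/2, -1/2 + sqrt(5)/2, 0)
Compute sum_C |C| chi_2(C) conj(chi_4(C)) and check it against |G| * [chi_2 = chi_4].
Sum = 0; so <chi_2, chi_4> = 0 (distinct irreducibles are orthogonal).

Solution. Compute term by term over conjugacy classes (|C| * chi_2(C) * conj(chi_4(C))):
  1*(1)*conj(2) + 2*(1)*conj(-sqrt(5)/2 - 1/2) + 2*(1)*conj(-1/2 + sqrt(5)/2) + 5*(-1)*conj(0)
  = (2) + (-sqrt(5) - 1) + (-1 + sqrt(5)) + (0)
  = 0.
Dividing by |G| = 10 gives 0/10 = 0, matching the row-orthogonality relation <chi_2, chi_4> = [chi_2 = chi_4].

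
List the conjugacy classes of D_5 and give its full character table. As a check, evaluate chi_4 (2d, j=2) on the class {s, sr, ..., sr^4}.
Conjugacy classes: {e} of size 1, {r^1, r^4} of size 2, {r^2, r^3} of size 2, {s, sr, ..., sr^4} of size 5.
Character table:
  irrep \ class              {e} (size 1)  {r^1, r^4} (size 2)  {r^2, r^3} (size 2)  {s, sr, ..., sr^4} (size 5)
  chi_1 (triv)               1             1                    1                    1                          
  chi_2 (sign: r->1, s->-1)  1             1                    1                    -1                         
  chi_3 (2d, j=1)            2             -1/2 + sqrt(5)/2     -sqrt(5)/2 - 1/2     0                          
  chi_4 (2d, j=2)            2             -sqrt(5)/2 - 1/2     -1/2 + sqrt(5)/2     0                          

Spot check: chi_4 (2d, j=2) on {s, sr, ..., sr^4} = 0.

Derivation: D_5 has order 2*5 = 10 with 4 conjugacy classes, hence 4 irreducibles. Sum of squared dims 1 + 1 + 4 + 4 = 10 = |G|. Linear characters come from the abelianisation; the 2-dimensional irreps have character r^k -> 2*cos(2*pi*j*k/5), reflections -> 0.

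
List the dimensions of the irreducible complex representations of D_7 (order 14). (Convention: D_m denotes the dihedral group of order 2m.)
Dimensions: 1, 1, 2, 2, 2

Argument: There are 5 irreducibles (= number of conjugacy classes). Their dimensions d_i satisfy sum d_i^2 = |G| = 14: 1 + 1 + 4 + 4 + 4 = 14.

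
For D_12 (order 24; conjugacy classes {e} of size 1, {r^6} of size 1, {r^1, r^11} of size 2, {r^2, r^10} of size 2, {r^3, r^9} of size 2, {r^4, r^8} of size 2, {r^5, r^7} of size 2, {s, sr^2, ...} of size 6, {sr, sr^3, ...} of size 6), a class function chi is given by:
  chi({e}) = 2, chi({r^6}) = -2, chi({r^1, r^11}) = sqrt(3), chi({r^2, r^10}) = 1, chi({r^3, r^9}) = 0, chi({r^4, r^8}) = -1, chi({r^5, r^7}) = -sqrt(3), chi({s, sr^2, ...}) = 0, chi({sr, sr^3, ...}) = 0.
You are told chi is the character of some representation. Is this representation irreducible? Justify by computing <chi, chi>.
Irreducible: <chi, chi> = 1.

Why: <chi, chi> = (1/|G|) sum_C |C| * |chi(C)|^2 = (1/24)[1*|2|^2 + 1*|-2|^2 + 2*|sqrt(3)|^2 + 2*|1|^2 + 2*|0|^2 + 2*|-1|^2 + 2*|-sqrt(3)|^2 + 6*|0|^2 + 6*|0|^2]
  = (1/24)[(4) + (4) + (6) + (2) + (0) + (2) + (6) + (0) + (0)] = 24/24 = 1.
A character is irreducible iff <chi, chi> = 1, so this representation is irreducible.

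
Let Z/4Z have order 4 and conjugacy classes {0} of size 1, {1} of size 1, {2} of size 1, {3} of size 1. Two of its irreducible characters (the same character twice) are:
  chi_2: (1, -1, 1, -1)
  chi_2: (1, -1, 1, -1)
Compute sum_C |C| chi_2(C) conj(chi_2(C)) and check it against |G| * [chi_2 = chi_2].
Sum = 4 = |G| = 4; so <chi_2, chi_2> = 1 (norm-1 confirms irreducibility).

Working: Compute term by term over conjugacy classes (|C| * chi_2(C) * conj(chi_2(C))):
  1*(1)*conj(1) + 1*(-1)*conj(-1) + 1*(1)*conj(1) + 1*(-1)*conj(-1)
  = (1) + (1) + (1) + (1)
  = 4.
(Exp terms are combined using exp(i*s)*conj(exp(i*t)) = exp(i*(s-t)), and sums of them are collapsed using the identity that for every m > 1 the m distinct m-th roots of unity sum to 0, e.g. 1 + exp(2*I*pi/3) + exp(-2*I*pi/3) = 0.)
Dividing by |G| = 4 gives 4/4 = 1, matching the row-orthogonality relation <chi_2, chi_2> = [chi_2 = chi_2].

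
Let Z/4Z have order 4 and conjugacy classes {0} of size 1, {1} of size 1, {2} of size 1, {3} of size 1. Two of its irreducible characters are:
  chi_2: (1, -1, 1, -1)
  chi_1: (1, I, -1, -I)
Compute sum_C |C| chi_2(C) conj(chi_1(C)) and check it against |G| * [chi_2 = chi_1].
Sum = 0; so <chi_2, chi_1> = 0 (distinct irreducibles are orthogonal).

Solution. Compute term by term over conjugacy classes (|C| * chi_2(C) * conj(chi_1(C))):
  1*(1)*conj(1) + 1*(-1)*conj(I) + 1*(1)*conj(-1) + 1*(-1)*conj(-I)
  = (1) + (I) + (-1) + (-I)
  = 0.
(Exp terms are combined using exp(i*s)*conj(exp(i*t)) = exp(i*(s-t)), and sums of them are collapsed using the identity that for every m > 1 the m distinct m-th roots of unity sum to 0, e.g. 1 + exp(2*I*pi/3) + exp(-2*I*pi/3) = 0.)
Dividing by |G| = 4 gives 0/4 = 0, matching the row-orthogonality relation <chi_2, chi_1> = [chi_2 = chi_1].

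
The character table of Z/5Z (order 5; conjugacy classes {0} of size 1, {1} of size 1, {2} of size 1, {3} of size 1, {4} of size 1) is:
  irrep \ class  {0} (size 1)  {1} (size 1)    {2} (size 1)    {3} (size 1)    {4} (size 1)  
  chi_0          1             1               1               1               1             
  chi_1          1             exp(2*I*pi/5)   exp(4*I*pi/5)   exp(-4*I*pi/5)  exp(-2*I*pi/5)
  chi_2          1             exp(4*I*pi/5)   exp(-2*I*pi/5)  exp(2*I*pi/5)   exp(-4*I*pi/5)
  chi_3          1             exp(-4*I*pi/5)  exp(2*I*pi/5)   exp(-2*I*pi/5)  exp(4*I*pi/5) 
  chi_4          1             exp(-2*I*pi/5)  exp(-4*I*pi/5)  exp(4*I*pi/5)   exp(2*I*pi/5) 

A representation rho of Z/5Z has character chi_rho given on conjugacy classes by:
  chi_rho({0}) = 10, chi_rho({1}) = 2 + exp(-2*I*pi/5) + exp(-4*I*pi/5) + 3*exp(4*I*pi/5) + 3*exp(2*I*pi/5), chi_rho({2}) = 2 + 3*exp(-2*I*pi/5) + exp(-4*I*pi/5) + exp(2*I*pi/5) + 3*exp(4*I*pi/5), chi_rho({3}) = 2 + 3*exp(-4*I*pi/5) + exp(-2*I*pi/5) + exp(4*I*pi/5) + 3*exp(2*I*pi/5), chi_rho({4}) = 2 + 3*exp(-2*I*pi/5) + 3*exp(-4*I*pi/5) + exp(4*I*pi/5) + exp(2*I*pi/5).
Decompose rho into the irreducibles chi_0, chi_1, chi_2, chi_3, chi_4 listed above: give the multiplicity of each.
Multiplicities: chi_0: 2, chi_1: 3, chi_2: 3, chi_3: 1, chi_4: 1.

Use <chi_rho, chi> = (1/|G|) sum_C |C| * chi_rho(C) * conj(chi(C)) with |G| = 5 for each irreducible chi in the table:
  <chi_rho, chi_0> = (1/5)[1*(10)*conj(1) + 1*(2 + exp(-2*I*pi/5) + exp(-4*I*pi/5) + 3*exp(4*I*pi/5) + 3*exp(2*I*pi/5))*conj(1) + 1*(2 + 3*exp(-2*I*pi/5) + exp(-4*I*pi/5) + exp(2*I*pi/5) + 3*exp(4*I*pi/5))*conj(1) + 1*(2 + 3*exp(-4*I*pi/5) + exp(-2*I*pi/5) + exp(4*I*pi/5) + 3*exp(2*I*pi/5))*conj(1) + 1*(2 + 3*exp(-2*I*pi/5) + 3*exp(-4*I*pi/5) + exp(4*I*pi/5) + exp(2*I*pi/5))*conj(1)]
      = (1/5)[(10) + (2 + exp(-2*I*pi/5) + exp(-4*I*pi/5) + 3*exp(4*I*pi/5) + 3*exp(2*I*pi/5)) + (2 + 3*exp(-2*I*pi/5) + exp(-4*I*pi/5) + exp(2*I*pi/5) + 3*exp(4*I*pi/5)) + (2 + 3*exp(-4*I*pi/5) + exp(-2*I*pi/5) + exp(4*I*pi/5) + 3*exp(2*I*pi/5)) + (2 + 3*exp(-2*I*pi/5) + 3*exp(-4*I*pi/5) + exp(4*I*pi/5) + exp(2*I*pi/5))] = 10/5 = 2
  <chi_rho, chi_1> = (1/5)[1*(10)*conj(1) + 1*(2 + exp(-2*I*pi/5) + exp(-4*I*pi/5) + 3*exp(4*I*pi/5) + 3*exp(2*I*pi/5))*conj(exp(2*I*pi/5)) + 1*(2 + 3*exp(-2*I*pi/5) + exp(-4*I*pi/5) + exp(2*I*pi/5) + 3*exp(4*I*pi/5))*conj(exp(4*I*pi/5)) + 1*(2 + 3*exp(-4*I*pi/5) + exp(-2*I*pi/5) + exp(4*I*pi/5) + 3*exp(2*I*pi/5))*conj(exp(-4*I*pi/5)) + 1*(2 + 3*exp(-2*I*pi/5) + 3*exp(-4*I*pi/5) + exp(4*I*pi/5) + exp(2*I*pi/5))*conj(exp(-2*I*pi/5))]
      = (1/5)[(10) + (3 + 2*exp(-2*I*pi/5) + exp(-4*I*pi/5) + exp(4*I*pi/5) + 3*exp(2*I*pi/5)) + (3 + 2*exp(-4*I*pi/5) + exp(-2*I*pi/5) + exp(2*I*pi/5) + 3*exp(4*I*pi/5)) + (3 + 3*exp(-4*I*pi/5) + exp(-2*I*pi/5) + exp(2*I*pi/5) + 2*exp(4*I*pi/5)) + (3 + 3*exp(-2*I*pi/5) + exp(-4*I*pi/5) + exp(4*I*pi/5) + 2*exp(2*I*pi/5))] = 15/5 = 3
  <chi_rho, chi_2> = (1/5)[1*(10)*conj(1) + 1*(2 + exp(-2*I*pi/5) + exp(-4*I*pi/5) + 3*exp(4*I*pi/5) + 3*exp(2*I*pi/5))*conj(exp(4*I*pi/5)) + 1*(2 + 3*exp(-2*I*pi/5) + exp(-4*I*pi/5) + exp(2*I*pi/5) + 3*exp(4*I*pi/5))*conj(exp(-2*I*pi/5)) + 1*(2 + 3*exp(-4*I*pi/5) + exp(-2*I*pi/5) + exp(4*I*pi/5) + 3*exp(2*I*pi/5))*conj(exp(2*I*pi/5)) + 1*(2 + 3*exp(-2*I*pi/5) + 3*exp(-4*I*pi/5) + exp(4*I*pi/5) + exp(2*I*pi/5))*conj(exp(-4*I*pi/5))]
      = (1/5)[(10) + (3 + 3*exp(-2*I*pi/5) + 2*exp(-4*I*pi/5) + exp(4*I*pi/5) + exp(2*I*pi/5)) + (3 + 3*exp(-4*I*pi/5) + exp(-2*I*pi/5) + exp(4*I*pi/5) + 2*exp(2*I*pi/5)) + (3 + 2*exp(-2*I*pi/5) + exp(-4*I*pi/5) + exp(2*I*pi/5) + 3*exp(4*I*pi/5)) + (3 + exp(-2*I*pi/5) + exp(-4*I*pi/5) + 2*exp(4*I*pi/5) + 3*exp(2*I*pi/5))] = 15/5 = 3
  <chi_rho, chi_3> = (1/5)[1*(10)*conj(1) + 1*(2 + exp(-2*I*pi/5) + exp(-4*I*pi/5) + 3*exp(4*I*pi/5) + 3*exp(2*I*pi/5))*conj(exp(-4*I*pi/5)) + 1*(2 + 3*exp(-2*I*pi/5) + exp(-4*I*pi/5) + exp(2*I*pi/5) + 3*exp(4*I*pi/5))*conj(exp(2*I*pi/5)) + 1*(2 + 3*exp(-4*I*pi/5) + exp(-2*I*pi/5) + exp(4*I*pi/5) + 3*exp(2*I*pi/5))*conj(exp(-2*I*pi/5)) + 1*(2 + 3*exp(-2*I*pi/5) + 3*exp(-4*I*pi/5) + exp(4*I*pi/5) + exp(2*I*pi/5))*conj(exp(4*I*pi/5))]
      = (1/5)[(10) + (1 + 3*exp(-2*I*pi/5) + 3*exp(-4*I*pi/5) + exp(2*I*pi/5) + 2*exp(4*I*pi/5)) + (1 + 2*exp(-2*I*pi/5) + 3*exp(-4*I*pi/5) + exp(4*I*pi/5) + 3*exp(2*I*pi/5)) + (1 + 3*exp(-2*I*pi/5) + exp(-4*I*pi/5) + 3*exp(4*I*pi/5) + 2*exp(2*I*pi/5)) + (1 + 2*exp(-4*I*pi/5) + exp(-2*I*pi/5) + 3*exp(4*I*pi/5) + 3*exp(2*I*pi/5))] = 5/5 = 1
  <chi_rho, chi_4> = (1/5)[1*(10)*conj(1) + 1*(2 + exp(-2*I*pi/5) + exp(-4*I*pi/5) + 3*exp(4*I*pi/5) + 3*exp(2*I*pi/5))*conj(exp(-2*I*pi/5)) + 1*(2 + 3*exp(-2*I*pi/5) + exp(-4*I*pi/5) + exp(2*I*pi/5) + 3*exp(4*I*pi/5))*conj(exp(-4*I*pi/5)) + 1*(2 + 3*exp(-4*I*pi/5) + exp(-2*I*pi/5) + exp(4*I*pi/5) + 3*exp(2*I*pi/5))*conj(exp(4*I*pi/5)) + 1*(2 + 3*exp(-2*I*pi/5) + 3*exp(-4*I*pi/5) + exp(4*I*pi/5) + exp(2*I*pi/5))*conj(exp(2*I*pi/5))]
      = (1/5)[(10) + (1 + 3*exp(-4*I*pi/5) + exp(-2*I*pi/5) + 3*exp(4*I*pi/5) + 2*exp(2*I*pi/5)) + (1 + 3*exp(-2*I*pi/5) + exp(-4*I*pi/5) + 2*exp(4*I*pi/5) + 3*exp(2*I*pi/5)) + (1 + 3*exp(-2*I*pi/5) + 2*exp(-4*I*pi/5) + exp(4*I*pi/5) + 3*exp(2*I*pi/5)) + (1 + 2*exp(-2*I*pi/5) + 3*exp(-4*I*pi/5) + exp(2*I*pi/5) + 3*exp(4*I*pi/5))] = 5/5 = 1
(Exp terms are combined using exp(i*s)*conj(exp(i*t)) = exp(i*(s-t)), and sums of them are collapsed using the identity that for every m > 1 the m distinct m-th roots of unity sum to 0, e.g. 1 + exp(2*I*pi/3) + exp(-2*I*pi/3) = 0.)
Dimension check: dim(rho) = sum (mult * dim) = 2*1 + 3*1 + 3*1 + 1*1 + 1*1 = 10 = chi_rho(e) = 10.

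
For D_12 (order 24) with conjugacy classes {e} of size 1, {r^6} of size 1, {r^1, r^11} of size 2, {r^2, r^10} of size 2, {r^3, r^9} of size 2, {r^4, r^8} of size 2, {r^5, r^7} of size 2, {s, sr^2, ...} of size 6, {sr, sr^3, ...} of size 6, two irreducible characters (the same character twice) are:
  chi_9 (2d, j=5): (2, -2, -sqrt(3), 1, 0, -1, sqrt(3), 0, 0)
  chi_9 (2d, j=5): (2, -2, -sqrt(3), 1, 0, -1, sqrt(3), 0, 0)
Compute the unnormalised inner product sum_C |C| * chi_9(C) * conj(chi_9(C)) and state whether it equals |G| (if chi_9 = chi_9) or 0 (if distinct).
Sum = 24 = |G| = 24; so <chi_9, chi_9> = 1 (norm-1 confirms irreducibility).

Compute term by term over conjugacy classes (|C| * chi_9(C) * conj(chi_9(C))):
  1*(2)*conj(2) + 1*(-2)*conj(-2) + 2*(-sqrt(3))*conj(-sqrt(3)) + 2*(1)*conj(1) + 2*(0)*conj(0) + 2*(-1)*conj(-1) + 2*(sqrt(3))*conj(sqrt(3)) + 6*(0)*conj(0) + 6*(0)*conj(0)
  = (4) + (4) + (6) + (2) + (0) + (2) + (6) + (0) + (0)
  = 24.
Dividing by |G| = 24 gives 24/24 = 1, matching the row-orthogonality relation <chi_9, chi_9> = [chi_9 = chi_9].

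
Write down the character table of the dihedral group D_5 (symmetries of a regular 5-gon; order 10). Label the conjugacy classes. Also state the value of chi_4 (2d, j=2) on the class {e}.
Conjugacy classes: {e} of size 1, {r^1, r^4} of size 2, {r^2, r^3} of size 2, {s, sr, ..., sr^4} of size 5.
Character table:
  irrep \ class              {e} (size 1)  {r^1, r^4} (size 2)  {r^2, r^3} (size 2)  {s, sr, ..., sr^4} (size 5)
  chi_1 (triv)               1             1                    1                    1                          
  chi_2 (sign: r->1, s->-1)  1             1                    1                    -1                         
  chi_3 (2d, j=1)            2             -1/2 + sqrt(5)/2     -sqrt(5)/2 - 1/2     0                          
  chi_4 (2d, j=2)            2             -sqrt(5)/2 - 1/2     -1/2 + sqrt(5)/2     0                          

Spot check: chi_4 (2d, j=2) on {e} = 2.

Explanation: D_5 has order 2*5 = 10 with 4 conjugacy classes, hence 4 irreducibles. Sum of squared dims 1 + 1 + 4 + 4 = 10 = |G|. Linear characters come from the abelianisation; the 2-dimensional irreps have character r^k -> 2*cos(2*pi*j*k/5), reflections -> 0.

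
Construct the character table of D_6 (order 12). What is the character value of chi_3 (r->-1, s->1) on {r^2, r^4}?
Conjugacy classes: {e} of size 1, {r^3} of size 1, {r^1, r^5} of size 2, {r^2, r^4} of size 2, {s, sr^2, ...} of size 3, {sr, sr^3, ...} of size 3.
Character table:
  irrep \ class              {e} (size 1)  {r^3} (size 1)  {r^1, r^5} (size 2)  {r^2, r^4} (size 2)  {s, sr^2, ...} (size 3)  {sr, sr^3, ...} (size 3)
  chi_1 (triv)               1             1               1                    1                    1                        1                       
  chi_2 (sign: r->1, s->-1)  1             1               1                    1                    -1                       -1                      
  chi_3 (r->-1, s->1)        1             -1              -1                   1                    1                        -1                      
  chi_4 (r->-1, s->-1)       1             -1              -1                   1                    -1                       1                       
  chi_5 (2d, j=1)            2             -2              1                    -1                   0                        0                       
  chi_6 (2d, j=2)            2             2               -1                   -1                   0                        0                       

Spot check: chi_3 (r->-1, s->1) on {r^2, r^4} = 1.

Derivation: D_6 has order 2*6 = 12 with 6 conjugacy classes, hence 6 irreducibles. Sum of squared dims 1 + 1 + 1 + 1 + 4 + 4 = 12 = |G|. Linear characters come from the abelianisation; the 2-dimensional irreps have character r^k -> 2*cos(2*pi*j*k/6), reflections -> 0.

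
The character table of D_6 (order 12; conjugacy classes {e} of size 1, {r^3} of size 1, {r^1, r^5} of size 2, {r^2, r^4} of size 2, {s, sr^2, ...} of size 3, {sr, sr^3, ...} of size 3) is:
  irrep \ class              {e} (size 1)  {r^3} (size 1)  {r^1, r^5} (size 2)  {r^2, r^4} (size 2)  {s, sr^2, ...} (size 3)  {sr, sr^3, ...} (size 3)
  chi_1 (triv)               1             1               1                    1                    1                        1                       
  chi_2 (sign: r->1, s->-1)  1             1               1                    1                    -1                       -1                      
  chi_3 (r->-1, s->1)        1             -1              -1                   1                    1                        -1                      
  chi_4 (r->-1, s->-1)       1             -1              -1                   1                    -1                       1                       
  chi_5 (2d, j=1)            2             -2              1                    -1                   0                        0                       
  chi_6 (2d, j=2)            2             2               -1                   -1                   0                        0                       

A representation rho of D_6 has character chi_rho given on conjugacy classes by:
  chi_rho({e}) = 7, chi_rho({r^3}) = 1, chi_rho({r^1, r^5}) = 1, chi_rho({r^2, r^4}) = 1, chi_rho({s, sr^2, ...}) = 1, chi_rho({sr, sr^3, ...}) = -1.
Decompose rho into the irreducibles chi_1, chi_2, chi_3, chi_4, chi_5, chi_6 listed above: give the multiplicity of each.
Multiplicities: chi_1: 1, chi_2: 1, chi_3: 1, chi_4: 0, chi_5: 1, chi_6: 1.

Derivation: Use <chi_rho, chi> = (1/|G|) sum_C |C| * chi_rho(C) * conj(chi(C)) with |G| = 12 for each irreducible chi in the table:
  <chi_rho, chi_1> = (1/12)[1*(7)*conj(1) + 1*(1)*conj(1) + 2*(1)*conj(1) + 2*(1)*conj(1) + 3*(1)*conj(1) + 3*(-1)*conj(1)]
      = (1/12)[(7) + (1) + (2) + (2) + (3) + (-3)] = 12/12 = 1
  <chi_rho, chi_2> = (1/12)[1*(7)*conj(1) + 1*(1)*conj(1) + 2*(1)*conj(1) + 2*(1)*conj(1) + 3*(1)*conj(-1) + 3*(-1)*conj(-1)]
      = (1/12)[(7) + (1) + (2) + (2) + (-3) + (3)] = 12/12 = 1
  <chi_rho, chi_3> = (1/12)[1*(7)*conj(1) + 1*(1)*conj(-1) + 2*(1)*conj(-1) + 2*(1)*conj(1) + 3*(1)*conj(1) + 3*(-1)*conj(-1)]
      = (1/12)[(7) + (-1) + (-2) + (2) + (3) + (3)] = 12/12 = 1
  <chi_rho, chi_4> = (1/12)[1*(7)*conj(1) + 1*(1)*conj(-1) + 2*(1)*conj(-1) + 2*(1)*conj(1) + 3*(1)*conj(-1) + 3*(-1)*conj(1)]
      = (1/12)[(7) + (-1) + (-2) + (2) + (-3) + (-3)] = 0/12 = 0
  <chi_rho, chi_5> = (1/12)[1*(7)*conj(2) + 1*(1)*conj(-2) + 2*(1)*conj(1) + 2*(1)*conj(-1) + 3*(1)*conj(0) + 3*(-1)*conj(0)]
      = (1/12)[(14) + (-2) + (2) + (-2) + (0) + (0)] = 12/12 = 1
  <chi_rho, chi_6> = (1/12)[1*(7)*conj(2) + 1*(1)*conj(2) + 2*(1)*conj(-1) + 2*(1)*conj(-1) + 3*(1)*conj(0) + 3*(-1)*conj(0)]
      = (1/12)[(14) + (2) + (-2) + (-2) + (0) + (0)] = 12/12 = 1
Dimension check: dim(rho) = sum (mult * dim) = 1*1 + 1*1 + 1*1 + 0*1 + 1*2 + 1*2 = 7 = chi_rho(e) = 7.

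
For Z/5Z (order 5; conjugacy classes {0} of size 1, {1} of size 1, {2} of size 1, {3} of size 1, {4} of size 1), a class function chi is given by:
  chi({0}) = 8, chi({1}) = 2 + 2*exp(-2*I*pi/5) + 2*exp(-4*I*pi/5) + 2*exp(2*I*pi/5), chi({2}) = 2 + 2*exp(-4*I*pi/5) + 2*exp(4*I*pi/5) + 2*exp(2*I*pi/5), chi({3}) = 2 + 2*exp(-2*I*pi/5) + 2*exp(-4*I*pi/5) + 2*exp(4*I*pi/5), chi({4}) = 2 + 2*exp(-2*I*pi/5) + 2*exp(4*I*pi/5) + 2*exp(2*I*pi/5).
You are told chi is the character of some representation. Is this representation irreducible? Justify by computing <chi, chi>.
Not irreducible (reducible): <chi, chi> = 16 > 1.

Working: <chi, chi> = (1/|G|) sum_C |C| * |chi(C)|^2 = (1/5)[1*|8|^2 + 1*|2 + 2*exp(-2*I*pi/5) + 2*exp(-4*I*pi/5) + 2*exp(2*I*pi/5)|^2 + 1*|2 + 2*exp(-4*I*pi/5) + 2*exp(4*I*pi/5) + 2*exp(2*I*pi/5)|^2 + 1*|2 + 2*exp(-2*I*pi/5) + 2*exp(-4*I*pi/5) + 2*exp(4*I*pi/5)|^2 + 1*|2 + 2*exp(-2*I*pi/5) + 2*exp(4*I*pi/5) + 2*exp(2*I*pi/5)|^2]
  = (1/5)[(64) + (4) + (4) + (4) + (4)] = 80/5 = 16.
(Exp terms are combined using exp(i*s)*conj(exp(i*t)) = exp(i*(s-t)), and sums of them are collapsed using the identity that for every m > 1 the m distinct m-th roots of unity sum to 0, e.g. 1 + exp(2*I*pi/3) + exp(-2*I*pi/3) = 0.)
A character is irreducible iff <chi, chi> = 1, so this representation is reducible.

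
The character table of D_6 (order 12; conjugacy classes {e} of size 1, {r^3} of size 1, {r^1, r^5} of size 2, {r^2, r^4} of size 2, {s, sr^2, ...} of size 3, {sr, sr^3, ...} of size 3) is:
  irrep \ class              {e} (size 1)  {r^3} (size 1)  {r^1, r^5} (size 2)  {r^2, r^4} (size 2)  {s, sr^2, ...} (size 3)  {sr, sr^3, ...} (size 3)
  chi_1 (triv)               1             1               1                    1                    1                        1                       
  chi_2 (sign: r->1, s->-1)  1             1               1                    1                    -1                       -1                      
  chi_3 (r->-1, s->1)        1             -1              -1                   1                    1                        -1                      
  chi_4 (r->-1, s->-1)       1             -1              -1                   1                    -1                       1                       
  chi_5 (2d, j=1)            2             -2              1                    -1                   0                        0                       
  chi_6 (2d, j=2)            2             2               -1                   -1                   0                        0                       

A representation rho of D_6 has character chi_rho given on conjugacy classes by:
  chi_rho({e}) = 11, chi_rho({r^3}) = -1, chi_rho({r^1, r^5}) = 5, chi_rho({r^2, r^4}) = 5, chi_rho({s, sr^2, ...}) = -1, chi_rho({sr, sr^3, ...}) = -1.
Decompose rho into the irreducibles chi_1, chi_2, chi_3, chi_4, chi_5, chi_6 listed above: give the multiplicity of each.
Multiplicities: chi_1: 2, chi_2: 3, chi_3: 1, chi_4: 1, chi_5: 2, chi_6: 0.

Solution. Use <chi_rho, chi> = (1/|G|) sum_C |C| * chi_rho(C) * conj(chi(C)) with |G| = 12 for each irreducible chi in the table:
  <chi_rho, chi_1> = (1/12)[1*(11)*conj(1) + 1*(-1)*conj(1) + 2*(5)*conj(1) + 2*(5)*conj(1) + 3*(-1)*conj(1) + 3*(-1)*conj(1)]
      = (1/12)[(11) + (-1) + (10) + (10) + (-3) + (-3)] = 24/12 = 2
  <chi_rho, chi_2> = (1/12)[1*(11)*conj(1) + 1*(-1)*conj(1) + 2*(5)*conj(1) + 2*(5)*conj(1) + 3*(-1)*conj(-1) + 3*(-1)*conj(-1)]
      = (1/12)[(11) + (-1) + (10) + (10) + (3) + (3)] = 36/12 = 3
  <chi_rho, chi_3> = (1/12)[1*(11)*conj(1) + 1*(-1)*conj(-1) + 2*(5)*conj(-1) + 2*(5)*conj(1) + 3*(-1)*conj(1) + 3*(-1)*conj(-1)]
      = (1/12)[(11) + (1) + (-10) + (10) + (-3) + (3)] = 12/12 = 1
  <chi_rho, chi_4> = (1/12)[1*(11)*conj(1) + 1*(-1)*conj(-1) + 2*(5)*conj(-1) + 2*(5)*conj(1) + 3*(-1)*conj(-1) + 3*(-1)*conj(1)]
      = (1/12)[(11) + (1) + (-10) + (10) + (3) + (-3)] = 12/12 = 1
  <chi_rho, chi_5> = (1/12)[1*(11)*conj(2) + 1*(-1)*conj(-2) + 2*(5)*conj(1) + 2*(5)*conj(-1) + 3*(-1)*conj(0) + 3*(-1)*conj(0)]
      = (1/12)[(22) + (2) + (10) + (-10) + (0) + (0)] = 24/12 = 2
  <chi_rho, chi_6> = (1/12)[1*(11)*conj(2) + 1*(-1)*conj(2) + 2*(5)*conj(-1) + 2*(5)*conj(-1) + 3*(-1)*conj(0) + 3*(-1)*conj(0)]
      = (1/12)[(22) + (-2) + (-10) + (-10) + (0) + (0)] = 0/12 = 0
Dimension check: dim(rho) = sum (mult * dim) = 2*1 + 3*1 + 1*1 + 1*1 + 2*2 + 0*2 = 11 = chi_rho(e) = 11.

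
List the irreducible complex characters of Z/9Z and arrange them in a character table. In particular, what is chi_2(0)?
Character table of Z/9Z (irreps indexed chi_0,...,chi_8 with chi_k(m) = zeta_9^(k*m), zeta_9 = exp(2*pi*i/9)):
  irrep \ class  {0} (size 1)  {1} (size 1)    {2} (size 1)    {3} (size 1)    {4} (size 1)    {5} (size 1)    {6} (size 1)    {7} (size 1)    {8} (size 1)  
  chi_0          1             1               1               1               1               1               1               1               1             
  chi_1          1             exp(2*I*pi/9)   exp(4*I*pi/9)   exp(2*I*pi/3)   exp(8*I*pi/9)   exp(-8*I*pi/9)  exp(-2*I*pi/3)  exp(-4*I*pi/9)  exp(-2*I*pi/9)
  chi_2          1             exp(4*I*pi/9)   exp(8*I*pi/9)   exp(-2*I*pi/3)  exp(-2*I*pi/9)  exp(2*I*pi/9)   exp(2*I*pi/3)   exp(-8*I*pi/9)  exp(-4*I*pi/9)
  chi_3          1             exp(2*I*pi/3)   exp(-2*I*pi/3)  1               exp(2*I*pi/3)   exp(-2*I*pi/3)  1               exp(2*I*pi/3)   exp(-2*I*pi/3)
  chi_4          1             exp(8*I*pi/9)   exp(-2*I*pi/9)  exp(2*I*pi/3)   exp(-4*I*pi/9)  exp(4*I*pi/9)   exp(-2*I*pi/3)  exp(2*I*pi/9)   exp(-8*I*pi/9)
  chi_5          1             exp(-8*I*pi/9)  exp(2*I*pi/9)   exp(-2*I*pi/3)  exp(4*I*pi/9)   exp(-4*I*pi/9)  exp(2*I*pi/3)   exp(-2*I*pi/9)  exp(8*I*pi/9) 
  chi_6          1             exp(-2*I*pi/3)  exp(2*I*pi/3)   1               exp(-2*I*pi/3)  exp(2*I*pi/3)   1               exp(-2*I*pi/3)  exp(2*I*pi/3) 
  chi_7          1             exp(-4*I*pi/9)  exp(-8*I*pi/9)  exp(2*I*pi/3)   exp(2*I*pi/9)   exp(-2*I*pi/9)  exp(-2*I*pi/3)  exp(8*I*pi/9)   exp(4*I*pi/9) 
  chi_8          1             exp(-2*I*pi/9)  exp(-4*I*pi/9)  exp(-2*I*pi/3)  exp(-8*I*pi/9)  exp(8*I*pi/9)   exp(2*I*pi/3)   exp(4*I*pi/9)   exp(2*I*pi/9) 

Spot check: chi_2(0) = zeta_9^(2*0) = zeta_9^0 = 1.

Justification: Z/9Z is abelian, so all 9 irreducible complex representations are 1-dimensional. They are given by chi_k(m) = zeta_9^(k*m) for k = 0,...,8. Row orthogonality: sum_m chi_k(m) conj(chi_l(m)) = 9 * [k = l].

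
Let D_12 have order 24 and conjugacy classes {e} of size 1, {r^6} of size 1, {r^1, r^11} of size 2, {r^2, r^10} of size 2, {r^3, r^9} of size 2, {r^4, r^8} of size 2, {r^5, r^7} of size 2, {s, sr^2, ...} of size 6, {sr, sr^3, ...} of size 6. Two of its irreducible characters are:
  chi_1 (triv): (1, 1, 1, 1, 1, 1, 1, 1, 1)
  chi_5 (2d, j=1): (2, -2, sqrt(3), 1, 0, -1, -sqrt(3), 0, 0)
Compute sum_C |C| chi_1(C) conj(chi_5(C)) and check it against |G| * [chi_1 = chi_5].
Sum = 0; so <chi_1, chi_5> = 0 (distinct irreducibles are orthogonal).

Solution. Compute term by term over conjugacy classes (|C| * chi_1(C) * conj(chi_5(C))):
  1*(1)*conj(2) + 1*(1)*conj(-2) + 2*(1)*conj(sqrt(3)) + 2*(1)*conj(1) + 2*(1)*conj(0) + 2*(1)*conj(-1) + 2*(1)*conj(-sqrt(3)) + 6*(1)*conj(0) + 6*(1)*conj(0)
  = (2) + (-2) + (2*sqrt(3)) + (2) + (0) + (-2) + (-2*sqrt(3)) + (0) + (0)
  = 0.
Dividing by |G| = 24 gives 0/24 = 0, matching the row-orthogonality relation <chi_1, chi_5> = [chi_1 = chi_5].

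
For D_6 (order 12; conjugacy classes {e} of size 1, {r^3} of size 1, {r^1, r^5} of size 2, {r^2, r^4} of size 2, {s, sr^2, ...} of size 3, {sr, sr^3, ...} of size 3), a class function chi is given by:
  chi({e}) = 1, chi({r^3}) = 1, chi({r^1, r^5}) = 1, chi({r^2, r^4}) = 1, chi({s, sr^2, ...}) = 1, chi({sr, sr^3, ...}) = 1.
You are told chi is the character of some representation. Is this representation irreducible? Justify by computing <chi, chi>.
Irreducible: <chi, chi> = 1.

Proof sketch: <chi, chi> = (1/|G|) sum_C |C| * |chi(C)|^2 = (1/12)[1*|1|^2 + 1*|1|^2 + 2*|1|^2 + 2*|1|^2 + 3*|1|^2 + 3*|1|^2]
  = (1/12)[(1) + (1) + (2) + (2) + (3) + (3)] = 12/12 = 1.
A character is irreducible iff <chi, chi> = 1, so this representation is irreducible.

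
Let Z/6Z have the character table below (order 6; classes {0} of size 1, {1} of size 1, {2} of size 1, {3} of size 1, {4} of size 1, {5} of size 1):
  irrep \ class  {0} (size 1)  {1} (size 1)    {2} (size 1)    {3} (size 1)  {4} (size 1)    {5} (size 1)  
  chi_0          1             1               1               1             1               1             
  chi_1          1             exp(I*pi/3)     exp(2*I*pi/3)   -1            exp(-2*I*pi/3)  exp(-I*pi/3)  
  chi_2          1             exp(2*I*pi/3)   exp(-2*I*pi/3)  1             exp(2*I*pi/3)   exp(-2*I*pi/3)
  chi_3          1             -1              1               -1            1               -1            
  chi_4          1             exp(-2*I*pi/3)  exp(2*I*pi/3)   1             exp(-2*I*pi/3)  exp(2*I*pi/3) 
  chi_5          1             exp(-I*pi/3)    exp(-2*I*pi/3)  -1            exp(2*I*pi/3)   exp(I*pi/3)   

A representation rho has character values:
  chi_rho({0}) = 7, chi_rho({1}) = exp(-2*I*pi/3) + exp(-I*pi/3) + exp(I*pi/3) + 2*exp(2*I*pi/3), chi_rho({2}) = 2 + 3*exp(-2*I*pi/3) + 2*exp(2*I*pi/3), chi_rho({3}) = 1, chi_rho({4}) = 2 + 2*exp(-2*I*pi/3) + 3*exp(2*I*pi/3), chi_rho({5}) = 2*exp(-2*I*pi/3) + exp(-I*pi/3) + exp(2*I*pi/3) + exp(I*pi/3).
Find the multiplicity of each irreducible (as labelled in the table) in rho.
Multiplicities: chi_0: 1, chi_1: 1, chi_2: 2, chi_3: 1, chi_4: 1, chi_5: 1.

Argument: Use <chi_rho, chi> = (1/|G|) sum_C |C| * chi_rho(C) * conj(chi(C)) with |G| = 6 for each irreducible chi in the table:
  <chi_rho, chi_0> = (1/6)[1*(7)*conj(1) + 1*(exp(-2*I*pi/3) + exp(-I*pi/3) + exp(I*pi/3) + 2*exp(2*I*pi/3))*conj(1) + 1*(2 + 3*exp(-2*I*pi/3) + 2*exp(2*I*pi/3))*conj(1) + 1*(1)*conj(1) + 1*(2 + 2*exp(-2*I*pi/3) + 3*exp(2*I*pi/3))*conj(1) + 1*(2*exp(-2*I*pi/3) + exp(-I*pi/3) + exp(2*I*pi/3) + exp(I*pi/3))*conj(1)]
      = (1/6)[(7) + (exp(-2*I*pi/3) + exp(-I*pi/3) + exp(I*pi/3) + 2*exp(2*I*pi/3)) + (2 + 3*exp(-2*I*pi/3) + 2*exp(2*I*pi/3)) + (1) + (2 + 2*exp(-2*I*pi/3) + 3*exp(2*I*pi/3)) + (2*exp(-2*I*pi/3) + exp(-I*pi/3) + exp(2*I*pi/3) + exp(I*pi/3))] = 6/6 = 1
  <chi_rho, chi_1> = (1/6)[1*(7)*conj(1) + 1*(exp(-2*I*pi/3) + exp(-I*pi/3) + exp(I*pi/3) + 2*exp(2*I*pi/3))*conj(exp(I*pi/3)) + 1*(2 + 3*exp(-2*I*pi/3) + 2*exp(2*I*pi/3))*conj(exp(2*I*pi/3)) + 1*(1)*conj(-1) + 1*(2 + 2*exp(-2*I*pi/3) + 3*exp(2*I*pi/3))*conj(exp(-2*I*pi/3)) + 1*(2*exp(-2*I*pi/3) + exp(-I*pi/3) + exp(2*I*pi/3) + exp(I*pi/3))*conj(exp(-I*pi/3))]
      = (1/6)[(7) + (exp(-2*I*pi/3) + 2*exp(I*pi/3)) + (2 + 2*exp(-2*I*pi/3) + 3*exp(2*I*pi/3)) + (-1) + (2 + 3*exp(-2*I*pi/3) + 2*exp(2*I*pi/3)) + (2*exp(-I*pi/3) + exp(2*I*pi/3))] = 6/6 = 1
  <chi_rho, chi_2> = (1/6)[1*(7)*conj(1) + 1*(exp(-2*I*pi/3) + exp(-I*pi/3) + exp(I*pi/3) + 2*exp(2*I*pi/3))*conj(exp(2*I*pi/3)) + 1*(2 + 3*exp(-2*I*pi/3) + 2*exp(2*I*pi/3))*conj(exp(-2*I*pi/3)) + 1*(1)*conj(1) + 1*(2 + 2*exp(-2*I*pi/3) + 3*exp(2*I*pi/3))*conj(exp(2*I*pi/3)) + 1*(2*exp(-2*I*pi/3) + exp(-I*pi/3) + exp(2*I*pi/3) + exp(I*pi/3))*conj(exp(-2*I*pi/3))]
      = (1/6)[(7) + (1) + (1) + (1) + (1) + (1)] = 12/6 = 2
  <chi_rho, chi_3> = (1/6)[1*(7)*conj(1) + 1*(exp(-2*I*pi/3) + exp(-I*pi/3) + exp(I*pi/3) + 2*exp(2*I*pi/3))*conj(-1) + 1*(2 + 3*exp(-2*I*pi/3) + 2*exp(2*I*pi/3))*conj(1) + 1*(1)*conj(-1) + 1*(2 + 2*exp(-2*I*pi/3) + 3*exp(2*I*pi/3))*conj(1) + 1*(2*exp(-2*I*pi/3) + exp(-I*pi/3) + exp(2*I*pi/3) + exp(I*pi/3))*conj(-1)]
      = (1/6)[(7) + (-2*exp(2*I*pi/3) - exp(I*pi/3) - exp(-I*pi/3) - exp(-2*I*pi/3)) + (2 + 3*exp(-2*I*pi/3) + 2*exp(2*I*pi/3)) + (-1) + (2 + 2*exp(-2*I*pi/3) + 3*exp(2*I*pi/3)) + (-exp(I*pi/3) - exp(2*I*pi/3) - exp(-I*pi/3) - 2*exp(-2*I*pi/3))] = 6/6 = 1
  <chi_rho, chi_4> = (1/6)[1*(7)*conj(1) + 1*(exp(-2*I*pi/3) + exp(-I*pi/3) + exp(I*pi/3) + 2*exp(2*I*pi/3))*conj(exp(-2*I*pi/3)) + 1*(2 + 3*exp(-2*I*pi/3) + 2*exp(2*I*pi/3))*conj(exp(2*I*pi/3)) + 1*(1)*conj(1) + 1*(2 + 2*exp(-2*I*pi/3) + 3*exp(2*I*pi/3))*conj(exp(-2*I*pi/3)) + 1*(2*exp(-2*I*pi/3) + exp(-I*pi/3) + exp(2*I*pi/3) + exp(I*pi/3))*conj(exp(2*I*pi/3))]
      = (1/6)[(7) + (2*exp(-2*I*pi/3) + exp(I*pi/3)) + (2 + 2*exp(-2*I*pi/3) + 3*exp(2*I*pi/3)) + (1) + (2 + 3*exp(-2*I*pi/3) + 2*exp(2*I*pi/3)) + (exp(-I*pi/3) + 2*exp(2*I*pi/3))] = 6/6 = 1
  <chi_rho, chi_5> = (1/6)[1*(7)*conj(1) + 1*(exp(-2*I*pi/3) + exp(-I*pi/3) + exp(I*pi/3) + 2*exp(2*I*pi/3))*conj(exp(-I*pi/3)) + 1*(2 + 3*exp(-2*I*pi/3) + 2*exp(2*I*pi/3))*conj(exp(-2*I*pi/3)) + 1*(1)*conj(-1) + 1*(2 + 2*exp(-2*I*pi/3) + 3*exp(2*I*pi/3))*conj(exp(2*I*pi/3)) + 1*(2*exp(-2*I*pi/3) + exp(-I*pi/3) + exp(2*I*pi/3) + exp(I*pi/3))*conj(exp(I*pi/3))]
      = (1/6)[(7) + (-1) + (1) + (-1) + (1) + (-1)] = 6/6 = 1
(Exp terms are combined using exp(i*s)*conj(exp(i*t)) = exp(i*(s-t)), and sums of them are collapsed using the identity that for every m > 1 the m distinct m-th roots of unity sum to 0, e.g. 1 + exp(2*I*pi/3) + exp(-2*I*pi/3) = 0.)
Dimension check: dim(rho) = sum (mult * dim) = 1*1 + 1*1 + 2*1 + 1*1 + 1*1 + 1*1 = 7 = chi_rho(e) = 7.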